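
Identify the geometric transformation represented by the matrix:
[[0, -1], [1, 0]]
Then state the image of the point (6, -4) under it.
rotation by 90° counterclockwise; image of (6, -4) is (4, 6)

This matches the form [[cos θ, -sin θ], [sin θ, cos θ]] of a rotation matrix; reading off cos θ and sin θ gives the angle.
The matrix [[0, -1], [1, 0]] represents: rotation by 90° counterclockwise.
Applying it to (6, -4): [0·6 + -1·-4, 1·6 + 0·-4] = (4, 6).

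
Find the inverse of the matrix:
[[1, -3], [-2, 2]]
[[-1/2, -3/4], [-1/2, -1/4]]

For [[a,b],[c,d]], inverse = (1/det)·[[d,-b],[-c,a]]
det = 1·2 - -3·-2 = -4
Inverse = (1/-4)·[[2, 3], [2, 1]]
        = [[-1/2, -3/4], [-1/2, -1/4]]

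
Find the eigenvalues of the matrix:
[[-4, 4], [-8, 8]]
λ = 0 and λ = 4

Characteristic equation: det(A - λI) = 0
λ² - (trace)λ + (det) = 0
λ² - (4)λ + (0) = 0
λ² - 4λ + 0 = 0
Solving: λ = 0, 4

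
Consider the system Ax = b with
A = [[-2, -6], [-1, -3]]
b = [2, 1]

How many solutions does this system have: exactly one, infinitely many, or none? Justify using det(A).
Infinitely many solutions

det(A) = (-2)*(-3) - (-6)*(-1) = 0, so A is singular (column 2 is 3 times column 1).
b = [2, 1] = -1 * column 1 of A, so b lies in the column space of A.
A singular matrix whose right-hand side is in its column space gives a 1-parameter family of solutions — infinitely many.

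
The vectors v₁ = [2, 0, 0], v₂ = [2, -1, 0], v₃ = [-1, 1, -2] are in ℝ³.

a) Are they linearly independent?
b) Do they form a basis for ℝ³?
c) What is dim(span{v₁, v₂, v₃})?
Yes independent, yes basis, dim = 3

Stack v₁, v₂, v₃ as rows of a 3×3 matrix.
[[2, 0, 0]; [2, -1, 0]; [-1, 1, -2]] is already lower triangular with nonzero diagonal entries (2, -1, -2), so its determinant is the product of the diagonal entries, det = (2)·(-1)·(-2) = 4 ≠ 0, and the rows are linearly independent.
Three linearly independent vectors in ℝ³ form a basis for ℝ³, so dim(span{v₁,v₂,v₃}) = 3.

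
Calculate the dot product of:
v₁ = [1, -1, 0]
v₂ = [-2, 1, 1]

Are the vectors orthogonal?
-3, No

The dot product is the sum of products of corresponding components.
v₁·v₂ = (1)*(-2) + (-1)*(1) + (0)*(1) = -2 - 1 + 0 = -3.
Two vectors are orthogonal iff their dot product is 0; here the dot product is -3, so the vectors are not orthogonal.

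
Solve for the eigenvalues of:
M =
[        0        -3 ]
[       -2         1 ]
λ = -2, 3

Solve det(M - λI) = 0. For a 2×2 matrix the characteristic equation is λ² - (trace)λ + det = 0.
trace(M) = a + d = 0 + 1 = 1.
det(M) = a*d - b*c = (0)*(1) - (-3)*(-2) = 0 - 6 = -6.
Characteristic equation: λ² - (1)λ + (-6) = 0.
Discriminant = (1)² - 4*(-6) = 1 + 24 = 25.
λ = (1 ± √25) / 2 = (1 ± 5) / 2 = -2, 3.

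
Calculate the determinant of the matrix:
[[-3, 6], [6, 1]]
-39

For a 2×2 matrix [[a, b], [c, d]], det = ad - bc
det = (-3)(1) - (6)(6) = -3 - 36 = -39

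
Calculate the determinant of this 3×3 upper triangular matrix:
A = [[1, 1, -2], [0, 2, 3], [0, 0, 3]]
6

The determinant of a triangular matrix is the product of its diagonal entries (the off-diagonal entries above the diagonal do not affect it).
det(A) = (1) * (2) * (3) = 6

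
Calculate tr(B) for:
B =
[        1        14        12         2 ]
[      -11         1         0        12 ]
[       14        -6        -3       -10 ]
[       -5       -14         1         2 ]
tr(B) = 1 + 1 - 3 + 2 = 1

The trace of a square matrix is the sum of its diagonal entries.
Diagonal entries of B: B[0][0] = 1, B[1][1] = 1, B[2][2] = -3, B[3][3] = 2.
tr(B) = 1 + 1 - 3 + 2 = 1.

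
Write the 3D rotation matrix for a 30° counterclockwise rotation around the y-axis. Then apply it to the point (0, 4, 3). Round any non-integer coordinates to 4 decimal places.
R = [[√3/2, 0, 1/2], [0, 1, 0], [-1/2, 0, √3/2]]; R·(0, 4, 3) = (1.5000, 4.0000, 2.5981)

Rotation matrix for 30° around y-axis:
cos(30°) = √3/2, sin(30°) = 1/2
R = [[√3/2, 0, 1/2], [0, 1, 0], [-1/2, 0, √3/2]]
Apply to (0, 4, 3): R·[0, 4, 3]ᵀ = (1.5000, 4.0000, 2.5981)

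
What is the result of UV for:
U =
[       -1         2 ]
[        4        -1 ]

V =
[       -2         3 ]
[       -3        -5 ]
UV =
[       -4       -13 ]
[       -5        17 ]

Matrix multiplication: (UV)[i][j] = sum over k of U[i][k] * V[k][j].
  (UV)[0][0] = (-1)*(-2) + (2)*(-3) = -4
  (UV)[0][1] = (-1)*(3) + (2)*(-5) = -13
  (UV)[1][0] = (4)*(-2) + (-1)*(-3) = -5
  (UV)[1][1] = (4)*(3) + (-1)*(-5) = 17
UV =
[       -4       -13 ]
[       -5        17 ]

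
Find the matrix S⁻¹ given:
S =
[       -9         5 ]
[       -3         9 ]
det(S) = -66
S⁻¹ =
[    -3/22      5/66 ]
[    -1/22      3/22 ]

For a 2×2 matrix S = [[a, b], [c, d]] with det(S) ≠ 0, S⁻¹ = (1/det(S)) * [[d, -b], [-c, a]].
det(S) = (-9)*(9) - (5)*(-3) = -81 + 15 = -66.
S⁻¹ = (1/-66) * [[9, -5], [3, -9]].
Dividing each entry by -66 and reducing:
S⁻¹ =
[    -3/22      5/66 ]
[    -1/22      3/22 ]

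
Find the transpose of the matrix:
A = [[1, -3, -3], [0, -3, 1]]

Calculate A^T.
[[1, 0], [-3, -3], [-3, 1]]

The transpose sends entry (i,j) to (j,i); rows become columns.
Row 0 of A: [1, -3, -3] -> column 0 of A^T.
Row 1 of A: [0, -3, 1] -> column 1 of A^T.
A^T = [[1, 0], [-3, -3], [-3, 1]]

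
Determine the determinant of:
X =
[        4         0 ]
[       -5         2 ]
det(X) = 8

For a 2×2 matrix [[a, b], [c, d]], det = a*d - b*c.
det(X) = (4)*(2) - (0)*(-5) = 8 - 0 = 8.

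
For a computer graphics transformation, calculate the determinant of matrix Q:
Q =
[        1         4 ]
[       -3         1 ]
det(Q) = 13

For a 2×2 matrix [[a, b], [c, d]], det = a*d - b*c.
det(Q) = (1)*(1) - (4)*(-3) = 1 + 12 = 13.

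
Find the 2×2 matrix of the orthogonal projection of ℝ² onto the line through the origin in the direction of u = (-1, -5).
[[1/26, 5/26], [5/26, 25/26]]

The orthogonal projection onto the line spanned by a nonzero vector u = (a, b) has matrix P = (u uᵀ) / (uᵀ u) = (1/(a² + b²)) · [[a², ab], [ab, b²]].
Here u = (-1, -5), so a² + b² = 1 + 25 = 26.
P = (1/26) · [[1, 5], [5, 25]] = [[1/26, 5/26], [5/26, 25/26]].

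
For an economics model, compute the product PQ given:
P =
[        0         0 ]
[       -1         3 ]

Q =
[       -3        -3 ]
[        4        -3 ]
PQ =
[        0         0 ]
[       15        -6 ]

Matrix multiplication: (PQ)[i][j] = sum over k of P[i][k] * Q[k][j].
  (PQ)[0][0] = (0)*(-3) + (0)*(4) = 0
  (PQ)[0][1] = (0)*(-3) + (0)*(-3) = 0
  (PQ)[1][0] = (-1)*(-3) + (3)*(4) = 15
  (PQ)[1][1] = (-1)*(-3) + (3)*(-3) = -6
PQ =
[        0         0 ]
[       15        -6 ]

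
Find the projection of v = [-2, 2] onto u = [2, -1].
[-12/5, 6/5]

The projection of v onto u is proj_u(v) = ((v·u) / (u·u)) · u.
v·u = (-2)*(2) + (2)*(-1) = -6.
u·u = (2)*(2) + (-1)*(-1) = 5.
coefficient = -6 / 5 = -6/5.
proj_u(v) = -6/5 · [2, -1] = [-12/5, 6/5].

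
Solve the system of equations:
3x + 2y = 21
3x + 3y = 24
x = 5, y = 3

Use elimination (row reduction):
Equation 1: 3x + 2y = 21.
Equation 2: 3x + 3y = 24.
Multiply Eq1 by 3 and Eq2 by 3: 9x + 6y = 63;  9x + 9y = 72.
Subtract: (3)y = 9, so y = 3.
Back-substitute into Eq1: 3x + 2*(3) = 21, so x = 5.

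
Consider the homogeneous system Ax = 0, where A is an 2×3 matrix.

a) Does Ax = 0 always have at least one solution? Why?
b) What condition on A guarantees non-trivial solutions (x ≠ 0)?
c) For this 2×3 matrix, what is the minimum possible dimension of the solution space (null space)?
a) Yes, x = 0 is always a solution. b) When A has linearly dependent columns (rank < n). c) Minimum nullity = 1.

a) x = 0 satisfies A·0 = 0, so the zero vector is always a solution.
b) Non-trivial solutions exist iff the columns of A are linearly dependent, equivalently rank(A) < n (the number of columns).
c) By rank-nullity, rank(A) + nullity(A) = n = 3. Since A has only 2 rows, rank(A) ≤ 2, so nullity(A) ≥ 3 - 2 = 1.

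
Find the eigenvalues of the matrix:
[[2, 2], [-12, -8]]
λ = -4 and λ = -2

Characteristic equation: det(A - λI) = 0
λ² - (trace)λ + (det) = 0
λ² - (-6)λ + (8) = 0
λ² + 6λ + 8 = 0
Solving: λ = -4, -2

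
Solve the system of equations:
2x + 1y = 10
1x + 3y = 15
x = 3, y = 4

Use elimination (row reduction):
Equation 1: 2x + 1y = 10.
Equation 2: 1x + 3y = 15.
Multiply Eq1 by 1 and Eq2 by 2: 2x + 1y = 10;  2x + 6y = 30.
Subtract: (5)y = 20, so y = 4.
Back-substitute into Eq1: 2x + 1*(4) = 10, so x = 3.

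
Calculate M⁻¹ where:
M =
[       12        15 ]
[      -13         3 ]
det(M) = 231
M⁻¹ =
[     1/77     -5/77 ]
[   13/231      4/77 ]

For a 2×2 matrix M = [[a, b], [c, d]] with det(M) ≠ 0, M⁻¹ = (1/det(M)) * [[d, -b], [-c, a]].
det(M) = (12)*(3) - (15)*(-13) = 36 + 195 = 231.
M⁻¹ = (1/231) * [[3, -15], [13, 12]].
Dividing each entry by 231 and reducing:
M⁻¹ =
[     1/77     -5/77 ]
[   13/231      4/77 ]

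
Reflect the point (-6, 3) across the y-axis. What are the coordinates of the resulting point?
(6, 3)

Reflection across y-axis: (-6, 3) → (6, 3)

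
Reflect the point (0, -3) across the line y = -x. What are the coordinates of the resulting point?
(3, 0)

Reflection across line y = -x: (0, -3) → (3, 0)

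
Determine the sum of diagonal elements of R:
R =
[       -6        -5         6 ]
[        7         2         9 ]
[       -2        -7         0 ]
tr(R) = -6 + 2 + 0 = -4

The trace of a square matrix is the sum of its diagonal entries.
Diagonal entries of R: R[0][0] = -6, R[1][1] = 2, R[2][2] = 0.
tr(R) = -6 + 2 + 0 = -4.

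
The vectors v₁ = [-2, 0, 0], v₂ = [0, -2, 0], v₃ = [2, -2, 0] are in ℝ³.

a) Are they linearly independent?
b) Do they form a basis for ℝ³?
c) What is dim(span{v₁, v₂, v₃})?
Not independent, not a basis, dim(span) = 2

Check whether v₃ can be written as a linear combination of v₁ and v₂.
v₃ = (-1)·v₁ + (1)·v₂ = [2, -2, 0], so the three vectors are linearly dependent.
Thus they do not form a basis for ℝ³, and dim(span{v₁, v₂, v₃}) = 2 (spanned by v₁ and v₂).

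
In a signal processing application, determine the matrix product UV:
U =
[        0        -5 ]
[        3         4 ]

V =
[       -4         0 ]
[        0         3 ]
UV =
[        0       -15 ]
[      -12        12 ]

Matrix multiplication: (UV)[i][j] = sum over k of U[i][k] * V[k][j].
  (UV)[0][0] = (0)*(-4) + (-5)*(0) = 0
  (UV)[0][1] = (0)*(0) + (-5)*(3) = -15
  (UV)[1][0] = (3)*(-4) + (4)*(0) = -12
  (UV)[1][1] = (3)*(0) + (4)*(3) = 12
UV =
[        0       -15 ]
[      -12        12 ]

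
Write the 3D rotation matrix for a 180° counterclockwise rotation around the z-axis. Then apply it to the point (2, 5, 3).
R = [[-1, 0, 0], [0, -1, 0], [0, 0, 1]]; R·(2, 5, 3) = (-2, -5, 3)

Rotation matrix for 180° around z-axis:
cos(180°) = -1, sin(180°) = 0
R = [[-1, 0, 0], [0, -1, 0], [0, 0, 1]]
Apply to (2, 5, 3): R·[2, 5, 3]ᵀ = (-2, -5, 3)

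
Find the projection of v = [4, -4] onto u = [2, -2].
[4, -4]

The projection of v onto u is proj_u(v) = ((v·u) / (u·u)) · u.
v·u = (4)*(2) + (-4)*(-2) = 16.
u·u = (2)*(2) + (-2)*(-2) = 8.
coefficient = 16 / 8 = 2.
proj_u(v) = 2 · [2, -2] = [4, -4].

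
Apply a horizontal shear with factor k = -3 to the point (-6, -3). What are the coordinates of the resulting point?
(3, -3)

Shear matrix for horizontal shear with factor k = -3:
[[1, -3], [0, 1]]
Result: (-6, -3) → (3, -3)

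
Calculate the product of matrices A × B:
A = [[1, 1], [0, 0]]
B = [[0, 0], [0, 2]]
[[0, 2], [0, 0]]

Matrix multiplication:
C[0][0] = 1×0 + 1×0 = 0
C[0][1] = 1×0 + 1×2 = 2
C[1][0] = 0×0 + 0×0 = 0
C[1][1] = 0×0 + 0×2 = 0
Result: [[0, 2], [0, 0]]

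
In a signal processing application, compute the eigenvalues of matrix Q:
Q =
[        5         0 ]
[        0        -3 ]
λ = -3, 5

Solve det(Q - λI) = 0. For a 2×2 matrix the characteristic equation is λ² - (trace)λ + det = 0.
trace(Q) = a + d = 5 - 3 = 2.
det(Q) = a*d - b*c = (5)*(-3) - (0)*(0) = -15 - 0 = -15.
Characteristic equation: λ² - (2)λ + (-15) = 0.
Discriminant = (2)² - 4*(-15) = 4 + 60 = 64.
λ = (2 ± √64) / 2 = (2 ± 8) / 2 = -3, 5.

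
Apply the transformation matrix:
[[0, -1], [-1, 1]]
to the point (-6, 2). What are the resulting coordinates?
(-2, 8)

Matrix multiplication:
[[0, -1], [-1, 1]] × [-6, 2]ᵀ
= [0×-6 + -1×2, -1×-6 + 1×2]ᵀ
= [-2.0000, 8.0000]ᵀ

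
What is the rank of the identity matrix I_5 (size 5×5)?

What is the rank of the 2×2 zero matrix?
rank(I_5) = 5, rank(0) = 0

The identity I_5 has 5 columns that are the standard basis vectors e_1, …, e_5. These are linearly independent, so all 5 columns are pivots and rank(I_5) = 5.
The 2×2 zero matrix has every entry zero, so every row is the zero row and there are no pivots; rank(0) = 0.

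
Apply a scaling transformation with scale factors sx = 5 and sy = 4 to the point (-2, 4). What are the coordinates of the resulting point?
(-10, 16)

Scaling matrix:
[[5, 0], [0, 4]]
Result: (-2 × 5, 4 × 4) = (-10, 16)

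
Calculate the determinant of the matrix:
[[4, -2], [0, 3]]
12

For a 2×2 matrix [[a, b], [c, d]], det = ad - bc
det = (4)(3) - (-2)(0) = 12 - 0 = 12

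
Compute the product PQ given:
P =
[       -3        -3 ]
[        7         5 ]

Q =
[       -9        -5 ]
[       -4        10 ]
PQ =
[       39       -15 ]
[      -83        15 ]

Matrix multiplication: (PQ)[i][j] = sum over k of P[i][k] * Q[k][j].
  (PQ)[0][0] = (-3)*(-9) + (-3)*(-4) = 39
  (PQ)[0][1] = (-3)*(-5) + (-3)*(10) = -15
  (PQ)[1][0] = (7)*(-9) + (5)*(-4) = -83
  (PQ)[1][1] = (7)*(-5) + (5)*(10) = 15
PQ =
[       39       -15 ]
[      -83        15 ]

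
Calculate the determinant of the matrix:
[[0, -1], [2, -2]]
2

For a 2×2 matrix [[a, b], [c, d]], det = ad - bc
det = (0)(-2) - (-1)(2) = 0 - -2 = 2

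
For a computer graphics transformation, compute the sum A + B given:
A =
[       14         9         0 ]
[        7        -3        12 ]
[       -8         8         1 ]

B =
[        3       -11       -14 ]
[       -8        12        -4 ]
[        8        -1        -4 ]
A + B =
[       17        -2       -14 ]
[       -1         9         8 ]
[        0         7        -3 ]

Matrix addition is elementwise: (A+B)[i][j] = A[i][j] + B[i][j].
  (A+B)[0][0] = (14) + (3) = 17
  (A+B)[0][1] = (9) + (-11) = -2
  (A+B)[0][2] = (0) + (-14) = -14
  (A+B)[1][0] = (7) + (-8) = -1
  (A+B)[1][1] = (-3) + (12) = 9
  (A+B)[1][2] = (12) + (-4) = 8
  (A+B)[2][0] = (-8) + (8) = 0
  (A+B)[2][1] = (8) + (-1) = 7
  (A+B)[2][2] = (1) + (-4) = -3
A + B =
[       17        -2       -14 ]
[       -1         9         8 ]
[        0         7        -3 ]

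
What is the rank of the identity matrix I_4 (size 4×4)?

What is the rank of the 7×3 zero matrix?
rank(I_4) = 4, rank(0) = 0

The identity I_4 has 4 columns that are the standard basis vectors e_1, …, e_4. These are linearly independent, so all 4 columns are pivots and rank(I_4) = 4.
The 7×3 zero matrix has every entry zero, so every row is the zero row and there are no pivots; rank(0) = 0.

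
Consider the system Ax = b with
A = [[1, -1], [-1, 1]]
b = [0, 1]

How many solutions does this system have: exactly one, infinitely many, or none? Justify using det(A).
No solution

det(A) = (1)*(1) - (-1)*(-1) = 0, so A is singular.
The column space of A is span(column 1) = span([1, -1]).
b = [0, 1] is not a scalar multiple of column 1, so b ∉ column space and the system is inconsistent — no solution.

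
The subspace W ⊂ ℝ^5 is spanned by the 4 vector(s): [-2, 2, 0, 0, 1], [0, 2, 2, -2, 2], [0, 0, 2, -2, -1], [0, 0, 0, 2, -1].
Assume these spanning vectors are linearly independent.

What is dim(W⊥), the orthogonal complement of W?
dim(W⊥) = 1

For any subspace W of ℝ^n, dim(W) + dim(W⊥) = n (the whole-space dimension).
Here the given 4 vectors are linearly independent, so dim(W) = 4.
Thus dim(W⊥) = n - dim(W) = 5 - 4 = 1.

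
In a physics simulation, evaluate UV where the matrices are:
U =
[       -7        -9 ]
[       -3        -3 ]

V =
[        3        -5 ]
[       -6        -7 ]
UV =
[       33        98 ]
[        9        36 ]

Matrix multiplication: (UV)[i][j] = sum over k of U[i][k] * V[k][j].
  (UV)[0][0] = (-7)*(3) + (-9)*(-6) = 33
  (UV)[0][1] = (-7)*(-5) + (-9)*(-7) = 98
  (UV)[1][0] = (-3)*(3) + (-3)*(-6) = 9
  (UV)[1][1] = (-3)*(-5) + (-3)*(-7) = 36
UV =
[       33        98 ]
[        9        36 ]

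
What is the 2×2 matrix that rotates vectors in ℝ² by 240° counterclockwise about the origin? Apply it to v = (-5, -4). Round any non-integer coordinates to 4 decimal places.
R = [[-1/2, √3/2], [-√3/2, -1/2]]; R·v = (-0.9641, 6.3301)

A counterclockwise rotation by angle θ in ℝ² has matrix R(θ) = [[cos θ, -sin θ], [sin θ, cos θ]].
For θ = 240°: cos θ = -1/2, sin θ = -√3/2.
R(240°) = [[-1/2, √3/2], [-√3/2, -1/2]].
R·v = [-1/2·-5 + (√3/2)·-4, -√3/2·-5 + -1/2·-4] = (-0.9641, 6.3301).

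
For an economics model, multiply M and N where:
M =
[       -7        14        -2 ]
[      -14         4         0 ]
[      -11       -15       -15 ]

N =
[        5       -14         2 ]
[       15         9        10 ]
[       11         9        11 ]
MN =
[      153       206       104 ]
[      -10       232        12 ]
[     -445      -116      -337 ]

Matrix multiplication: (MN)[i][j] = sum over k of M[i][k] * N[k][j].
  (MN)[0][0] = (-7)*(5) + (14)*(15) + (-2)*(11) = 153
  (MN)[0][1] = (-7)*(-14) + (14)*(9) + (-2)*(9) = 206
  (MN)[0][2] = (-7)*(2) + (14)*(10) + (-2)*(11) = 104
  (MN)[1][0] = (-14)*(5) + (4)*(15) + (0)*(11) = -10
  (MN)[1][1] = (-14)*(-14) + (4)*(9) + (0)*(9) = 232
  (MN)[1][2] = (-14)*(2) + (4)*(10) + (0)*(11) = 12
  (MN)[2][0] = (-11)*(5) + (-15)*(15) + (-15)*(11) = -445
  (MN)[2][1] = (-11)*(-14) + (-15)*(9) + (-15)*(9) = -116
  (MN)[2][2] = (-11)*(2) + (-15)*(10) + (-15)*(11) = -337
MN =
[      153       206       104 ]
[      -10       232        12 ]
[     -445      -116      -337 ]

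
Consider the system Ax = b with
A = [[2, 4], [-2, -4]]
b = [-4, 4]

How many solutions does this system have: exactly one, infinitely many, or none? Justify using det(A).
Infinitely many solutions

det(A) = (2)*(-4) - (4)*(-2) = 0, so A is singular (column 2 is 2 times column 1).
b = [-4, 4] = -2 * column 1 of A, so b lies in the column space of A.
A singular matrix whose right-hand side is in its column space gives a 1-parameter family of solutions — infinitely many.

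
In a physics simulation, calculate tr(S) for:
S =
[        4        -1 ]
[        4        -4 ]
tr(S) = 4 - 4 = 0

The trace of a square matrix is the sum of its diagonal entries.
Diagonal entries of S: S[0][0] = 4, S[1][1] = -4.
tr(S) = 4 - 4 = 0.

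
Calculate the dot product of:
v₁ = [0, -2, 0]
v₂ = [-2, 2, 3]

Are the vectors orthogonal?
-4, No

The dot product is the sum of products of corresponding components.
v₁·v₂ = (0)*(-2) + (-2)*(2) + (0)*(3) = 0 - 4 + 0 = -4.
Two vectors are orthogonal iff their dot product is 0; here the dot product is -4, so the vectors are not orthogonal.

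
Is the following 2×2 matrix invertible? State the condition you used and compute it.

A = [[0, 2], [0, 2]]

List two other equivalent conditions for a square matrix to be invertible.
No, not invertible; det(A) = 0 (two rows are equal, so the rows are linearly dependent). Equivalent conditions (failing for this A): rank(A) < 2; Ax = 0 has non-trivial solutions; 0 is an eigenvalue; the columns are linearly dependent.

To check invertibility, compute det(A).
In this matrix, row 0 and the last row are identical, so one row is a scalar multiple of another and the rows are linearly dependent.
A matrix with linearly dependent rows has det = 0 and is not invertible.
Equivalent failed conditions:
- rank(A) < 2.
- Ax = 0 has non-trivial solutions.
- 0 is an eigenvalue.
- The columns are linearly dependent.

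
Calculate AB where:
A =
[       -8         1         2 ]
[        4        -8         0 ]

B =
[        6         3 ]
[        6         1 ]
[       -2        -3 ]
AB =
[      -46       -29 ]
[      -24         4 ]

Matrix multiplication: (AB)[i][j] = sum over k of A[i][k] * B[k][j].
  (AB)[0][0] = (-8)*(6) + (1)*(6) + (2)*(-2) = -46
  (AB)[0][1] = (-8)*(3) + (1)*(1) + (2)*(-3) = -29
  (AB)[1][0] = (4)*(6) + (-8)*(6) + (0)*(-2) = -24
  (AB)[1][1] = (4)*(3) + (-8)*(1) + (0)*(-3) = 4
AB =
[      -46       -29 ]
[      -24         4 ]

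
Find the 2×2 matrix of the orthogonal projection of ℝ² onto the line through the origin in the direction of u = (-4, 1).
[[16/17, -4/17], [-4/17, 1/17]]

The orthogonal projection onto the line spanned by a nonzero vector u = (a, b) has matrix P = (u uᵀ) / (uᵀ u) = (1/(a² + b²)) · [[a², ab], [ab, b²]].
Here u = (-4, 1), so a² + b² = 16 + 1 = 17.
P = (1/17) · [[16, -4], [-4, 1]] = [[16/17, -4/17], [-4/17, 1/17]].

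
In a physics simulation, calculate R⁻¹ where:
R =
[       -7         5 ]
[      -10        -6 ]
det(R) = 92
R⁻¹ =
[    -3/46     -5/92 ]
[     5/46     -7/92 ]

For a 2×2 matrix R = [[a, b], [c, d]] with det(R) ≠ 0, R⁻¹ = (1/det(R)) * [[d, -b], [-c, a]].
det(R) = (-7)*(-6) - (5)*(-10) = 42 + 50 = 92.
R⁻¹ = (1/92) * [[-6, -5], [10, -7]].
Dividing each entry by 92 and reducing:
R⁻¹ =
[    -3/46     -5/92 ]
[     5/46     -7/92 ]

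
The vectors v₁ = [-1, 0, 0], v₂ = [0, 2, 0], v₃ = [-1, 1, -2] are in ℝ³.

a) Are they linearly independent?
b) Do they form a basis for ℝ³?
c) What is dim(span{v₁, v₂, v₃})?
Yes independent, yes basis, dim = 3

Stack v₁, v₂, v₃ as rows of a 3×3 matrix.
[[-1, 0, 0]; [0, 2, 0]; [-1, 1, -2]] is already lower triangular with nonzero diagonal entries (-1, 2, -2), so its determinant is the product of the diagonal entries, det = (-1)·(2)·(-2) = 4 ≠ 0, and the rows are linearly independent.
Three linearly independent vectors in ℝ³ form a basis for ℝ³, so dim(span{v₁,v₂,v₃}) = 3.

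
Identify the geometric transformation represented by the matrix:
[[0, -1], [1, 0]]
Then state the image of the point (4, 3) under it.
rotation by 90° counterclockwise; image of (4, 3) is (-3, 4)

This matches the form [[cos θ, -sin θ], [sin θ, cos θ]] of a rotation matrix; reading off cos θ and sin θ gives the angle.
The matrix [[0, -1], [1, 0]] represents: rotation by 90° counterclockwise.
Applying it to (4, 3): [0·4 + -1·3, 1·4 + 0·3] = (-3, 4).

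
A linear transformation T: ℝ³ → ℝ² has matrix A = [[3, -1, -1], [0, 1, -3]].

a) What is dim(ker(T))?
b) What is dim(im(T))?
dim(ker) = 1, dim(im) = 2

The two rows are not scalar multiples of one another (no single k satisfies row 2 = k × row 1), so they are linearly independent.
Thus rank(A) = 2.
dim(im(T)) = rank(A) = 2.
By the rank-nullity theorem applied to T: ℝ³ → ℝ², rank(A) + nullity(A) = 3 (the domain dimension), so dim(ker(T)) = 3 - 2 = 1.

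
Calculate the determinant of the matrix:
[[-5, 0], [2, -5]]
25

For a 2×2 matrix [[a, b], [c, d]], det = ad - bc
det = (-5)(-5) - (0)(2) = 25 - 0 = 25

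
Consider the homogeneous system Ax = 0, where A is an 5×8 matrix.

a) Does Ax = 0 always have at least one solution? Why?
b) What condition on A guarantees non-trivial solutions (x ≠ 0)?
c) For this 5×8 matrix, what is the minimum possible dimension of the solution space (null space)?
a) Yes, x = 0 is always a solution. b) When A has linearly dependent columns (rank < n). c) Minimum nullity = 3.

a) x = 0 satisfies A·0 = 0, so the zero vector is always a solution.
b) Non-trivial solutions exist iff the columns of A are linearly dependent, equivalently rank(A) < n (the number of columns).
c) By rank-nullity, rank(A) + nullity(A) = n = 8. Since A has only 5 rows, rank(A) ≤ 5, so nullity(A) ≥ 8 - 5 = 3.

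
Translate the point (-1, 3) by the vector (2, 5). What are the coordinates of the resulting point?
(1, 8)

Translation by (2, 5):
x' = -1 + 2 = 1
y' = 3 + 5 = 8
Homogeneous matrix: [[1, 0, 2], [0, 1, 5], [0, 0, 1]]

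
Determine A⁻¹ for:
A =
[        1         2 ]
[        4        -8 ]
det(A) = -16
A⁻¹ =
[      1/2       1/8 ]
[      1/4     -1/16 ]

For a 2×2 matrix A = [[a, b], [c, d]] with det(A) ≠ 0, A⁻¹ = (1/det(A)) * [[d, -b], [-c, a]].
det(A) = (1)*(-8) - (2)*(4) = -8 - 8 = -16.
A⁻¹ = (1/-16) * [[-8, -2], [-4, 1]].
Dividing each entry by -16 and reducing:
A⁻¹ =
[      1/2       1/8 ]
[      1/4     -1/16 ]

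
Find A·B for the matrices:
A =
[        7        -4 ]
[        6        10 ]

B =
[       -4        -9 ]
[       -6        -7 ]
AB =
[       -4       -35 ]
[      -84      -124 ]

Matrix multiplication: (AB)[i][j] = sum over k of A[i][k] * B[k][j].
  (AB)[0][0] = (7)*(-4) + (-4)*(-6) = -4
  (AB)[0][1] = (7)*(-9) + (-4)*(-7) = -35
  (AB)[1][0] = (6)*(-4) + (10)*(-6) = -84
  (AB)[1][1] = (6)*(-9) + (10)*(-7) = -124
AB =
[       -4       -35 ]
[      -84      -124 ]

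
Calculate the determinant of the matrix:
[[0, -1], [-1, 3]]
-1

For a 2×2 matrix [[a, b], [c, d]], det = ad - bc
det = (0)(3) - (-1)(-1) = 0 - 1 = -1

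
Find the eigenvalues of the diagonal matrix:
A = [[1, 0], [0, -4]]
λ₁ = 1, λ₂ = -4

The characteristic polynomial of A is det(A - λI) = (1 - λ)(-4 - λ) = 0.
The roots are λ = 1 and λ = -4, so the eigenvalues are the diagonal entries.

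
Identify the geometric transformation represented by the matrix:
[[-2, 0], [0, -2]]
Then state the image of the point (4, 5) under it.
uniform scaling by factor -2; image of (4, 5) is (-8, -10)

This is a diagonal matrix with equal entries -2, so it scales both axes by the same factor -2.
The matrix [[-2, 0], [0, -2]] represents: uniform scaling by factor -2.
Applying it to (4, 5): [-2·4 + 0·5, 0·4 + -2·5] = (-8, -10).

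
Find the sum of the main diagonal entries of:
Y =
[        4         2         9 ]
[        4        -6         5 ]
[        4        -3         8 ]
tr(Y) = 4 - 6 + 8 = 6

The trace of a square matrix is the sum of its diagonal entries.
Diagonal entries of Y: Y[0][0] = 4, Y[1][1] = -6, Y[2][2] = 8.
tr(Y) = 4 - 6 + 8 = 6.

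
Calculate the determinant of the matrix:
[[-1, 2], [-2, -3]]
7

For a 2×2 matrix [[a, b], [c, d]], det = ad - bc
det = (-1)(-3) - (2)(-2) = 3 - -4 = 7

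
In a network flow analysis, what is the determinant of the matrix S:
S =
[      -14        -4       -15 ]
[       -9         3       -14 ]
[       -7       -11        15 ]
det(S) = -1206

Expand along row 0 (cofactor expansion): det(S) = a*(e*i - f*h) - b*(d*i - f*g) + c*(d*h - e*g), where the 3×3 is [[a, b, c], [d, e, f], [g, h, i]].
Minor M_00 = (3)*(15) - (-14)*(-11) = 45 - 154 = -109.
Minor M_01 = (-9)*(15) - (-14)*(-7) = -135 - 98 = -233.
Minor M_02 = (-9)*(-11) - (3)*(-7) = 99 + 21 = 120.
det(S) = (-14)*(-109) - (-4)*(-233) + (-15)*(120) = 1526 - 932 - 1800 = -1206.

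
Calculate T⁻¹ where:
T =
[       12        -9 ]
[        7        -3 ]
det(T) = 27
T⁻¹ =
[     -1/9       1/3 ]
[    -7/27       4/9 ]

For a 2×2 matrix T = [[a, b], [c, d]] with det(T) ≠ 0, T⁻¹ = (1/det(T)) * [[d, -b], [-c, a]].
det(T) = (12)*(-3) - (-9)*(7) = -36 + 63 = 27.
T⁻¹ = (1/27) * [[-3, 9], [-7, 12]].
Dividing each entry by 27 and reducing:
T⁻¹ =
[     -1/9       1/3 ]
[    -7/27       4/9 ]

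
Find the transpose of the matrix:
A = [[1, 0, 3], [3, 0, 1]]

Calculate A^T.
[[1, 3], [0, 0], [3, 1]]

The transpose sends entry (i,j) to (j,i); rows become columns.
Row 0 of A: [1, 0, 3] -> column 0 of A^T.
Row 1 of A: [3, 0, 1] -> column 1 of A^T.
A^T = [[1, 3], [0, 0], [3, 1]]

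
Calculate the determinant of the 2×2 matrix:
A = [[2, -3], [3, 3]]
15

For A = [[a, b], [c, d]], det(A) = a*d - b*c.
det(A) = (2)*(3) - (-3)*(3) = 6 - -9 = 15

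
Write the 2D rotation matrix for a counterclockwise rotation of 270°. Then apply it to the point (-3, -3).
R = [[0, 1], [-1, 0]]; R·(-3, -3) = (-3, 3)

Rotation matrix formula: R(θ) = [[cos θ, -sin θ], [sin θ, cos θ]]
For θ = 270°:
cos(270°) = 0
sin(270°) = -1
R = [[0, 1], [-1, 0]]
Apply to (-3, -3): [0·-3 + (1)·-3, -1·-3 + 0·-3] = (-3, 3)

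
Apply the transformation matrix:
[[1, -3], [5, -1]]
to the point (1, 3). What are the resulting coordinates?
(-8, 2)

Matrix multiplication:
[[1, -3], [5, -1]] × [1, 3]ᵀ
= [1×1 + -3×3, 5×1 + -1×3]ᵀ
= [-8.0000, 2.0000]ᵀ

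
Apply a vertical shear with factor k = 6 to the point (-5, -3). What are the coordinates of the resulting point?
(-5, -33)

Shear matrix for vertical shear with factor k = 6:
[[1, 0], [6, 1]]
Result: (-5, -3) → (-5, -33)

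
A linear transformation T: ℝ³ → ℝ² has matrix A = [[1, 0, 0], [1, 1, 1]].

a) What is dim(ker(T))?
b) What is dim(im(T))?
dim(ker) = 1, dim(im) = 2

The two rows are not scalar multiples of one another (no single k satisfies row 2 = k × row 1), so they are linearly independent.
Thus rank(A) = 2.
dim(im(T)) = rank(A) = 2.
By the rank-nullity theorem applied to T: ℝ³ → ℝ², rank(A) + nullity(A) = 3 (the domain dimension), so dim(ker(T)) = 3 - 2 = 1.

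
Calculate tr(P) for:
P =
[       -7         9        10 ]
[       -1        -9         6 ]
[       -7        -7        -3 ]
tr(P) = -7 - 9 - 3 = -19

The trace of a square matrix is the sum of its diagonal entries.
Diagonal entries of P: P[0][0] = -7, P[1][1] = -9, P[2][2] = -3.
tr(P) = -7 - 9 - 3 = -19.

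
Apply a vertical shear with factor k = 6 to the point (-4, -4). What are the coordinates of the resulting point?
(-4, -28)

Shear matrix for vertical shear with factor k = 6:
[[1, 0], [6, 1]]
Result: (-4, -4) → (-4, -28)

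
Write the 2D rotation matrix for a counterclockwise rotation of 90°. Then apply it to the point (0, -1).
R = [[0, -1], [1, 0]]; R·(0, -1) = (1, 0)

Rotation matrix formula: R(θ) = [[cos θ, -sin θ], [sin θ, cos θ]]
For θ = 90°:
cos(90°) = 0
sin(90°) = 1
R = [[0, -1], [1, 0]]
Apply to (0, -1): [0·0 + (-1)·-1, 1·0 + 0·-1] = (1, 0)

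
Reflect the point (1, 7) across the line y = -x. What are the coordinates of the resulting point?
(-7, -1)

Reflection across line y = -x: (1, 7) → (-7, -1)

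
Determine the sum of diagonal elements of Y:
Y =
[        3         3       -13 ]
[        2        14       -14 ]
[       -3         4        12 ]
tr(Y) = 3 + 14 + 12 = 29

The trace of a square matrix is the sum of its diagonal entries.
Diagonal entries of Y: Y[0][0] = 3, Y[1][1] = 14, Y[2][2] = 12.
tr(Y) = 3 + 14 + 12 = 29.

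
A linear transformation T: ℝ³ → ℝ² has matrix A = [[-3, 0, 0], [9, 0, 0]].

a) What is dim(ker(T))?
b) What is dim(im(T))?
dim(ker) = 2, dim(im) = 1

Observe that row 2 = -3 × row 1 (so the rows are linearly dependent).
Thus rank(A) = 1 (only one linearly independent row).
dim(im(T)) = rank(A) = 1.
By the rank-nullity theorem applied to T: ℝ³ → ℝ², rank(A) + nullity(A) = 3 (the domain dimension), so dim(ker(T)) = 3 - 1 = 2.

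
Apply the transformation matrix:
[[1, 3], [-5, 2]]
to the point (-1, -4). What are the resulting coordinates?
(-13, -3)

Matrix multiplication:
[[1, 3], [-5, 2]] × [-1, -4]ᵀ
= [1×-1 + 3×-4, -5×-1 + 2×-4]ᵀ
= [-13.0000, -3.0000]ᵀ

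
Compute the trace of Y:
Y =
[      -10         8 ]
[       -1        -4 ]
tr(Y) = -10 - 4 = -14

The trace of a square matrix is the sum of its diagonal entries.
Diagonal entries of Y: Y[0][0] = -10, Y[1][1] = -4.
tr(Y) = -10 - 4 = -14.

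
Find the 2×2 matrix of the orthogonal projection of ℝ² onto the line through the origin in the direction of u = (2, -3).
[[4/13, -6/13], [-6/13, 9/13]]

The orthogonal projection onto the line spanned by a nonzero vector u = (a, b) has matrix P = (u uᵀ) / (uᵀ u) = (1/(a² + b²)) · [[a², ab], [ab, b²]].
Here u = (2, -3), so a² + b² = 4 + 9 = 13.
P = (1/13) · [[4, -6], [-6, 9]] = [[4/13, -6/13], [-6/13, 9/13]].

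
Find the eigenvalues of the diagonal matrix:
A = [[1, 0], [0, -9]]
λ₁ = 1, λ₂ = -9

The characteristic polynomial of A is det(A - λI) = (1 - λ)(-9 - λ) = 0.
The roots are λ = 1 and λ = -9, so the eigenvalues are the diagonal entries.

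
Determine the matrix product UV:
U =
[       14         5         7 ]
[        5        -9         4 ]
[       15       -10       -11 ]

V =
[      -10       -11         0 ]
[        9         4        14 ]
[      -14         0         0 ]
UV =
[     -193      -134        70 ]
[     -187       -91      -126 ]
[      -86      -205      -140 ]

Matrix multiplication: (UV)[i][j] = sum over k of U[i][k] * V[k][j].
  (UV)[0][0] = (14)*(-10) + (5)*(9) + (7)*(-14) = -193
  (UV)[0][1] = (14)*(-11) + (5)*(4) + (7)*(0) = -134
  (UV)[0][2] = (14)*(0) + (5)*(14) + (7)*(0) = 70
  (UV)[1][0] = (5)*(-10) + (-9)*(9) + (4)*(-14) = -187
  (UV)[1][1] = (5)*(-11) + (-9)*(4) + (4)*(0) = -91
  (UV)[1][2] = (5)*(0) + (-9)*(14) + (4)*(0) = -126
  (UV)[2][0] = (15)*(-10) + (-10)*(9) + (-11)*(-14) = -86
  (UV)[2][1] = (15)*(-11) + (-10)*(4) + (-11)*(0) = -205
  (UV)[2][2] = (15)*(0) + (-10)*(14) + (-11)*(0) = -140
UV =
[     -193      -134        70 ]
[     -187       -91      -126 ]
[      -86      -205      -140 ]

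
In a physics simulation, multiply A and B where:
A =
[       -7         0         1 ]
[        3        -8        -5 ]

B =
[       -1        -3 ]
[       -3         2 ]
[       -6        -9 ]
AB =
[        1        12 ]
[       51        20 ]

Matrix multiplication: (AB)[i][j] = sum over k of A[i][k] * B[k][j].
  (AB)[0][0] = (-7)*(-1) + (0)*(-3) + (1)*(-6) = 1
  (AB)[0][1] = (-7)*(-3) + (0)*(2) + (1)*(-9) = 12
  (AB)[1][0] = (3)*(-1) + (-8)*(-3) + (-5)*(-6) = 51
  (AB)[1][1] = (3)*(-3) + (-8)*(2) + (-5)*(-9) = 20
AB =
[        1        12 ]
[       51        20 ]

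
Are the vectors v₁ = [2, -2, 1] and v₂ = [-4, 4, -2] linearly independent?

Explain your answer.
No, linearly dependent (v₂ = -2·v₁)

Check whether there is a scalar k with v₂ = k·v₁.
Comparing components, k = -2 satisfies -2·[2, -2, 1] = [-4, 4, -2].
Since v₂ is a scalar multiple of v₁, the two vectors are linearly dependent.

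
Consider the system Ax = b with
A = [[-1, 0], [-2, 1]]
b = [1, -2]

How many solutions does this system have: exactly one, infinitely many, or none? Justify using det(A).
Exactly one solution

Compute det(A) = (-1)*(1) - (0)*(-2) = -1.
Because det(A) ≠ 0, A is invertible and Ax = b has a unique solution for every b (here x = A⁻¹ b).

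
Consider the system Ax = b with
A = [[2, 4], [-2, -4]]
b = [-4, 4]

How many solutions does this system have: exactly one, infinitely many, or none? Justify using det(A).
Infinitely many solutions

det(A) = (2)*(-4) - (4)*(-2) = 0, so A is singular (column 2 is 2 times column 1).
b = [-4, 4] = -2 * column 1 of A, so b lies in the column space of A.
A singular matrix whose right-hand side is in its column space gives a 1-parameter family of solutions — infinitely many.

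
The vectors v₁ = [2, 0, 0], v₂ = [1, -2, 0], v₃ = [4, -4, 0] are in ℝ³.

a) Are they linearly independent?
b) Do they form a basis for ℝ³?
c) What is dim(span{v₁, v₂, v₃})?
Not independent, not a basis, dim(span) = 2

Check whether v₃ can be written as a linear combination of v₁ and v₂.
v₃ = (1)·v₁ + (2)·v₂ = [4, -4, 0], so the three vectors are linearly dependent.
Thus they do not form a basis for ℝ³, and dim(span{v₁, v₂, v₃}) = 2 (spanned by v₁ and v₂).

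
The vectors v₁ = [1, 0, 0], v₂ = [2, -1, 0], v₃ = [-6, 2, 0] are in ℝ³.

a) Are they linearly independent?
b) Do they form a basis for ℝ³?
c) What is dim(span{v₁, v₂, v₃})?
Not independent, not a basis, dim(span) = 2

Check whether v₃ can be written as a linear combination of v₁ and v₂.
v₃ = (-2)·v₁ + (-2)·v₂ = [-6, 2, 0], so the three vectors are linearly dependent.
Thus they do not form a basis for ℝ³, and dim(span{v₁, v₂, v₃}) = 2 (spanned by v₁ and v₂).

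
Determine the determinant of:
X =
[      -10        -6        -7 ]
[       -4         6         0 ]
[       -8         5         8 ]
det(X) = -868

Expand along row 0 (cofactor expansion): det(X) = a*(e*i - f*h) - b*(d*i - f*g) + c*(d*h - e*g), where the 3×3 is [[a, b, c], [d, e, f], [g, h, i]].
Minor M_00 = (6)*(8) - (0)*(5) = 48 - 0 = 48.
Minor M_01 = (-4)*(8) - (0)*(-8) = -32 - 0 = -32.
Minor M_02 = (-4)*(5) - (6)*(-8) = -20 + 48 = 28.
det(X) = (-10)*(48) - (-6)*(-32) + (-7)*(28) = -480 - 192 - 196 = -868.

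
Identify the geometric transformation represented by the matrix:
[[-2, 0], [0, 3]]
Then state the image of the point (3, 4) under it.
non-uniform scaling by (-2, 3); image of (3, 4) is (-6, 12)

This is diagonal with distinct entries, so it scales the x-axis by -2 and the y-axis by 3.
The matrix [[-2, 0], [0, 3]] represents: non-uniform scaling by (-2, 3).
Applying it to (3, 4): [-2·3 + 0·4, 0·3 + 3·4] = (-6, 12).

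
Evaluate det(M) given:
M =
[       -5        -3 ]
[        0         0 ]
det(M) = 0

For a 2×2 matrix [[a, b], [c, d]], det = a*d - b*c.
det(M) = (-5)*(0) - (-3)*(0) = 0 - 0 = 0.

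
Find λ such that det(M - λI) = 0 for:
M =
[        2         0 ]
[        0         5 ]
λ = 2, 5

Solve det(M - λI) = 0. For a 2×2 matrix the characteristic equation is λ² - (trace)λ + det = 0.
trace(M) = a + d = 2 + 5 = 7.
det(M) = a*d - b*c = (2)*(5) - (0)*(0) = 10 - 0 = 10.
Characteristic equation: λ² - (7)λ + (10) = 0.
Discriminant = (7)² - 4*(10) = 49 - 40 = 9.
λ = (7 ± √9) / 2 = (7 ± 3) / 2 = 2, 5.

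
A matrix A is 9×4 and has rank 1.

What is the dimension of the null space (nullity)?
3

The rank-nullity theorem for an m×n matrix states:
rank(A) + nullity(A) = n (the number of columns).
Here n = 4 and rank(A) = 1, so nullity(A) = 4 - 1 = 3.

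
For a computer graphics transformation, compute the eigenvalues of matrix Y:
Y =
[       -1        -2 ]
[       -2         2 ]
λ = -2, 3

Solve det(Y - λI) = 0. For a 2×2 matrix the characteristic equation is λ² - (trace)λ + det = 0.
trace(Y) = a + d = -1 + 2 = 1.
det(Y) = a*d - b*c = (-1)*(2) - (-2)*(-2) = -2 - 4 = -6.
Characteristic equation: λ² - (1)λ + (-6) = 0.
Discriminant = (1)² - 4*(-6) = 1 + 24 = 25.
λ = (1 ± √25) / 2 = (1 ± 5) / 2 = -2, 3.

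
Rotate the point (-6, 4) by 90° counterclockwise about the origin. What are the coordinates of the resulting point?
(-4, -6)

Rotation matrix R(θ) = [[cos θ, -sin θ], [sin θ, cos θ]]; for θ = 90°:
R = [[0, -1], [1, 0]]
Result: R × [-6, 4]ᵀ = [0·-6 + (-1)·4, 1·-6 + (0)·4]ᵀ = (-4, -6)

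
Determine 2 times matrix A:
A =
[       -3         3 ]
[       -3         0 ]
2A =
[       -6         6 ]
[       -6         0 ]

Scalar multiplication is elementwise: (2A)[i][j] = 2 * A[i][j].
  (2A)[0][0] = 2 * (-3) = -6
  (2A)[0][1] = 2 * (3) = 6
  (2A)[1][0] = 2 * (-3) = -6
  (2A)[1][1] = 2 * (0) = 0
2A =
[       -6         6 ]
[       -6         0 ]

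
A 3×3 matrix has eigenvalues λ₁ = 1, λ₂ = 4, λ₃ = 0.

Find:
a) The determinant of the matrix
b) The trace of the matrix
det = 0, trace = 5

Two standard eigenvalue identities:
- det(A) equals the product of the eigenvalues (counted with multiplicity).
- trace(A) equals the sum of the eigenvalues.
det(A) = (1)*(4)*(0) = 0.
trace(A) = 1 + 4 + 0 = 5.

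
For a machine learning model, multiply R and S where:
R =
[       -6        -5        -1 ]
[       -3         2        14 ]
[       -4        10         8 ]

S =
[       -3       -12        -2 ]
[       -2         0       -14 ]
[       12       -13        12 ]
RS =
[       16        85        70 ]
[      173      -146       146 ]
[       88       -56       -36 ]

Matrix multiplication: (RS)[i][j] = sum over k of R[i][k] * S[k][j].
  (RS)[0][0] = (-6)*(-3) + (-5)*(-2) + (-1)*(12) = 16
  (RS)[0][1] = (-6)*(-12) + (-5)*(0) + (-1)*(-13) = 85
  (RS)[0][2] = (-6)*(-2) + (-5)*(-14) + (-1)*(12) = 70
  (RS)[1][0] = (-3)*(-3) + (2)*(-2) + (14)*(12) = 173
  (RS)[1][1] = (-3)*(-12) + (2)*(0) + (14)*(-13) = -146
  (RS)[1][2] = (-3)*(-2) + (2)*(-14) + (14)*(12) = 146
  (RS)[2][0] = (-4)*(-3) + (10)*(-2) + (8)*(12) = 88
  (RS)[2][1] = (-4)*(-12) + (10)*(0) + (8)*(-13) = -56
  (RS)[2][2] = (-4)*(-2) + (10)*(-14) + (8)*(12) = -36
RS =
[       16        85        70 ]
[      173      -146       146 ]
[       88       -56       -36 ]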